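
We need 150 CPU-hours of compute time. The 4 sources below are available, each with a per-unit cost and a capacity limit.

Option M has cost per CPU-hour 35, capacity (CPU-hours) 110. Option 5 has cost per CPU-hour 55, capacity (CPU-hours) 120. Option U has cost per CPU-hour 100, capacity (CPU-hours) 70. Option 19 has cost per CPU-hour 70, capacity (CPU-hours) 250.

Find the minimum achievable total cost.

Use sources in increasing cost order.
Take 110 from Option M at 35 — need 40 more.
Option 5 (55): take the remaining 40 — done.
Option 19, Option U: unused.
Cost = 110×35 + 40×55 = 6050.

6050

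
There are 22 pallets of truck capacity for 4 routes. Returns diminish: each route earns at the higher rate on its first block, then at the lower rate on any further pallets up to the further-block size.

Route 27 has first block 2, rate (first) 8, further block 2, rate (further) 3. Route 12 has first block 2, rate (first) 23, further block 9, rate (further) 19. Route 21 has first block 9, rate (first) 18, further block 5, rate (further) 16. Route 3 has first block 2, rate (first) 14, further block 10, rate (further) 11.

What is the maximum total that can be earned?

Treat each block as its own option and order by rate: Route 12/tier1 23 > Route 12/tier2 19 > Route 21/tier1 18 > Route 21/tier2 16 > Route 3/tier1 14 > Route 3/tier2 11 > Route 27/tier1 8 > Route 27/tier2 3.
Route 12/tier1 (23): +2 → 20 left.
Fill Route 12 tier2 block (9 at 19) → 11 left.
Fill Route 21 tier1 block (9 at 18) → 2 left.
2 remain; put them into Route 21 tier2 at 16.
Total = 23×2 + 19×9 + 18×9 + 16×2 = 411.

411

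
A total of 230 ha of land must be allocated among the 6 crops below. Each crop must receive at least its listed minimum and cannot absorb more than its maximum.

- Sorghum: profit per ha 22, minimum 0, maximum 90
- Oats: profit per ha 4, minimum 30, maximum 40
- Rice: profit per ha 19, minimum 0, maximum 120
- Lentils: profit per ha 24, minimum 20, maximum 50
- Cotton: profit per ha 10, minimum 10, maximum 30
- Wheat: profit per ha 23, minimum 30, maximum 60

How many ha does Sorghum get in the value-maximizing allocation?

Meeting every minimum uses 0+30+0+20+10+30 = 90 ha, leaving 140.
Order the crops by profit per ha: Lentils 24 > Wheat 23 > Sorghum 22 > Rice 19 > Cotton 10 > Oats 4.
Give Lentils 30 more to hit its cap of 50 — 110 left.
Give Wheat 30 more to hit its cap of 60 — 80 left.
Sorghum: +80 (room for 90) → 80. Pool exhausted.

80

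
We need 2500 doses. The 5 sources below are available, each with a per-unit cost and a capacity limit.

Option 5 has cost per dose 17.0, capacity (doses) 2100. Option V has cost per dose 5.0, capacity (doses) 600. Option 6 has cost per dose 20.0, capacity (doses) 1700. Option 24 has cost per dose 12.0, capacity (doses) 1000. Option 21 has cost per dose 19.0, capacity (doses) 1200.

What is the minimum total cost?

30300

Cheapest first:
Option V at 5.0: take all 600 doses → 1900 still needed.
Option 24 at 12.0: take all 1000 doses → 900 still needed.
Take 900 from Option 5 at 17.0 to finish.
Option 21, Option 6: unused.
Cost = 600×5.0 + 1000×12.0 + 900×17.0 = 30300.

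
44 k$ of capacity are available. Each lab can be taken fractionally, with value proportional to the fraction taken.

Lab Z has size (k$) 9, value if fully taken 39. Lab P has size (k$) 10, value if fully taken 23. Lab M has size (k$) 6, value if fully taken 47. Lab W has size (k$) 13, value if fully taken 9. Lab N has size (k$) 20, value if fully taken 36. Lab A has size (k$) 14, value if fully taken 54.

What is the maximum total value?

Rank by value-to-size ratio: Lab M 47/6≈7.83, Lab Z 39/9≈4.33, Lab A 54/14≈3.86, Lab P 23/10≈2.3, Lab N 36/20≈1.8, Lab W 9/13≈0.692.
Lab M: take in full, 6 k$ for value 47 → 38 left.
Lab Z: take in full, 9 k$ for value 39 → 29 left.
Take all of Lab A (14 k$, value 54) → 15 k$ left.
Take all of Lab P (10 k$, value 23) → 5 k$ left.
Fill the last 5 k$ with part of Lab N: 5/20 of it earns 9.
Total value = 172.

172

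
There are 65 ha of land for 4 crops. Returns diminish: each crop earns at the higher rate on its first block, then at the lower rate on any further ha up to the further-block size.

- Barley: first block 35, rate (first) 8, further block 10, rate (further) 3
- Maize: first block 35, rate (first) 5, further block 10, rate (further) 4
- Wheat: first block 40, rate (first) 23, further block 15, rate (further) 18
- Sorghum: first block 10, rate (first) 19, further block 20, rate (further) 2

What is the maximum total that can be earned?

1380

Rank every tier by rate: Wheat/T1 23 > Sorghum/T1 19 > Wheat/T2 18 > Barley/T1 8 > Maize/T1 5 > Maize/T2 4 > Barley/T2 3 > Sorghum/T2 2.
Wheat T1 at 23: fill all 40 → 25 left.
Sorghum/T1 (19): +10 → 15 left.
Wheat/T2 (18): +15 → 0 left.
Total = 23×40 + 19×10 + 18×15 = 1380.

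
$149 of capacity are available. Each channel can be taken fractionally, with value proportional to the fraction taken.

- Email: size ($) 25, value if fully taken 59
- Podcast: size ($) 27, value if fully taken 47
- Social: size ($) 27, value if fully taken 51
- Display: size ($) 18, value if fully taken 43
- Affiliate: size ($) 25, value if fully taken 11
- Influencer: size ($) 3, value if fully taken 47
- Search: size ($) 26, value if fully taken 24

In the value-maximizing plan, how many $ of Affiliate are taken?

23

Best value per unit of size first: Influencer 47/3≈15.7, Display 43/18≈2.39, Email 59/25≈2.36, Social 51/27≈1.89, Podcast 47/27≈1.74, Search 24/26≈0.923, Affiliate 11/25≈0.44.
Take all of Influencer (3 $, value 47) → 146 $ left.
Display: take in full, 18 $ for value 43 → 128 left.
Email: take in full, 25 $ for value 59 → 103 left.
Social: take in full, 27 $ for value 51 → 76 left.
All 27 $ of Podcast fit (value 47) → 49 remain.
Take all of Search (26 $, value 24) → 23 $ left.
Fill the last 23 $ with part of Affiliate: 23/25 of it earns 10.12.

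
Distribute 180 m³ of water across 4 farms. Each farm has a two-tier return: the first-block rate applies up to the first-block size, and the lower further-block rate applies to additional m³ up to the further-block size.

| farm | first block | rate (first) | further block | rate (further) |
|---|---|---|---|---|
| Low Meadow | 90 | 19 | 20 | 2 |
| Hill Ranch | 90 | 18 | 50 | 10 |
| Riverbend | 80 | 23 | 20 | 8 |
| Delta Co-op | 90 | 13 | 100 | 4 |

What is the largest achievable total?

3730

Order all 8 blocks by rate: Riverbend/tier1 23 > Low Meadow/tier1 19 > Hill Ranch/tier1 18 > Delta Co-op/tier1 13 > Hill Ranch/tier2 10 > Riverbend/tier2 8 > Delta Co-op/tier2 4 > Low Meadow/tier2 2.
Riverbend/tier1 (23): +80 → 100 left.
Fill Low Meadow tier1 block (90 at 19) → 10 left.
Hill Ranch/tier1: +10 of 90 at 18; pool empty.
Total = 23×80 + 19×90 + 18×10 = 3730.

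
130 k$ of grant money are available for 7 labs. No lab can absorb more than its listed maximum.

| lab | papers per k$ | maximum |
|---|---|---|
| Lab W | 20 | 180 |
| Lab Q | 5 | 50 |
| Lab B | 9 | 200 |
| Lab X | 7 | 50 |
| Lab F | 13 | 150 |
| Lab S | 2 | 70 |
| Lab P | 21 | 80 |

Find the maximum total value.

Highest papers per k$ first: Lab P 21 > Lab W 20 > Lab F 13 > Lab B 9 > Lab X 7 > Lab Q 5 > Lab S 2.
Give Lab P 80 to hit its cap of 80 ; 50 left.
Lab W has room for 180 but only 50 remain, so it gets 50.
Total = 20×50 + 21×80 = 2680.

2680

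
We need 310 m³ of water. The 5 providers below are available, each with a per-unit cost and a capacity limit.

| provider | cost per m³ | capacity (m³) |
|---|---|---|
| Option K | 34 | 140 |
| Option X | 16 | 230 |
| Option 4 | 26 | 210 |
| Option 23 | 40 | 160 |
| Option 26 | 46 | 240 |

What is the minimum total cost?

5760

Cheapest first:
Take 230 from Option X at 16 → need 80 more.
Option 4 (26): take the remaining 80 → done.
Option K, Option 23, Option 26: unused.
Cost = 230×16 + 80×26 = 5760.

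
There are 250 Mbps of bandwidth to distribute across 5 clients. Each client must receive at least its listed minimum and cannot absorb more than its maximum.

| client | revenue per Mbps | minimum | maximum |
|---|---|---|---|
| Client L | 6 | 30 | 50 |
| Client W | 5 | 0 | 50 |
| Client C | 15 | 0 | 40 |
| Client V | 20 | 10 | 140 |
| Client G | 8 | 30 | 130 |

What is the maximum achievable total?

Meeting every minimum uses 30+0+0+10+30 = 70 Mbps, leaving 180.
Highest revenue per Mbps first: Client V 20 > Client C 15 > Client G 8 > Client L 6 > Client W 5.
Client V: +130 to 140 (cap) ; 50 left.
Give Client C 40 more to hit its cap of 40 ; 10 left.
Client G: +10 (room for 100) → 40. Pool exhausted.
Total = 6×30 + 15×40 + 20×140 + 8×40 = 3900.

3900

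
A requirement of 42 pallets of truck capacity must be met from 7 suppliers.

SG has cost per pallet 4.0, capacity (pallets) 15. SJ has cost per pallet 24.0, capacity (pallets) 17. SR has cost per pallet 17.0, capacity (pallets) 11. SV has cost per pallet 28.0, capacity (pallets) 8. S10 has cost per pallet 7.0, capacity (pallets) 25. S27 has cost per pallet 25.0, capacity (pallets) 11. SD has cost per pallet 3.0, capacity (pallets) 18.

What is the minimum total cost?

177

Cheapest first:
Take 18 from SD at 3.0 → need 24 more.
Take 15 from SG at 4.0 → need 9 more.
S10 at 7.0: take 9 of its 25 → requirement met.
SR, SJ, S27, SV: unused.
Cost = 18×3.0 + 15×4.0 + 9×7.0 = 177.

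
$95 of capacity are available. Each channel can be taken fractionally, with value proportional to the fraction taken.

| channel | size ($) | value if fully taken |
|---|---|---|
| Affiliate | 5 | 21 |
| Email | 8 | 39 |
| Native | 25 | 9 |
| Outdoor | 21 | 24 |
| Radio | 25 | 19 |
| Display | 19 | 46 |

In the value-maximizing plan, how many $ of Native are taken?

Rank by value-to-size ratio: Email 39/8≈4.88, Affiliate 21/5≈4.2, Display 46/19≈2.42, Outdoor 24/21≈1.14, Radio 19/25≈0.76, Native 9/25≈0.36.
Email: take in full, 8 $ for value 39 → 87 left.
Affiliate: take in full, 5 $ for value 21 → 82 left.
Take all of Display (19 $, value 46) → 63 $ left.
Take all of Outdoor (21 $, value 24) → 42 $ left.
All 25 $ of Radio fit (value 19) → 17 remain.
Only 17 $ remain; take 17/25 of Native for value 9×17/25 = 6.12.

17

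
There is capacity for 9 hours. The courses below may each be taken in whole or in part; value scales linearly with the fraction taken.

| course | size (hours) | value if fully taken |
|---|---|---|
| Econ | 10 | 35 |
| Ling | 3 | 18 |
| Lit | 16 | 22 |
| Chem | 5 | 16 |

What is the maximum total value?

39

Best value per unit of size first: Ling 18/3≈6, Econ 35/10≈3.5, Chem 16/5≈3.2, Lit 22/16≈1.38.
All 3 hours of Ling fit (value 18) — 6 remain.
Only 6 hours remain; take 6/10 of Econ for value 35×6/10 = 21.
Total value = 39.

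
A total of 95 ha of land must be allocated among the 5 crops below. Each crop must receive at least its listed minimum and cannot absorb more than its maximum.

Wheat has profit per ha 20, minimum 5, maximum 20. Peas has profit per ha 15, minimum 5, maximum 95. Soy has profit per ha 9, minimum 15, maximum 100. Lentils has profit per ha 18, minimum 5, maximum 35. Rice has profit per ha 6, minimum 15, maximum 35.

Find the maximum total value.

Meeting every minimum uses 5+5+15+5+15 = 45 ha, leaving 50.
Order the crops by profit per ha: Wheat 20 > Lentils 18 > Peas 15 > Soy 9 > Rice 6.
Wheat: +15 to 20 (cap) → 35 left.
Lentils: +30 to 35 (cap) → 5 left.
Peas has room for 90 more but only 5 remain, so it gets 10.
Total = 20×20 + 15×10 + 9×15 + 18×35 + 6×15 = 1405.

1405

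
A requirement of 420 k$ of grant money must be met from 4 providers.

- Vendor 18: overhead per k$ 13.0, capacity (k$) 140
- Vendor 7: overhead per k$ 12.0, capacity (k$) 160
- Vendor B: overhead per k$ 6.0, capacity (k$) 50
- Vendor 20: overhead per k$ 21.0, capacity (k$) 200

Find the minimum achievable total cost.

5510

Use providers in increasing cost order.
Vendor B (6.0): use full 50 ; 370 k$ to go.
Vendor 7 (12.0): use full 160 ; 210 k$ to go.
Vendor 18 (13.0): use full 140 ; 70 k$ to go.
Vendor 20 (21.0): take the remaining 70 ; done.
Cost = 50×6.0 + 160×12.0 + 140×13.0 + 70×21.0 = 5510.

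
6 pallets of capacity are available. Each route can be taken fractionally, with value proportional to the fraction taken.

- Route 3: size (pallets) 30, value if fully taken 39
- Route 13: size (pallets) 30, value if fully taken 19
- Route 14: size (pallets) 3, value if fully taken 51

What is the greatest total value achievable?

54.9

Rank by value-to-size ratio: Route 14 51/3≈17, Route 3 39/30≈1.3, Route 13 19/30≈0.633.
All 3 pallets of Route 14 fit (value 51) ; 3 remain.
Fill the last 3 pallets with part of Route 3: 3/30 of it earns 3.9.
Total value = 54.9.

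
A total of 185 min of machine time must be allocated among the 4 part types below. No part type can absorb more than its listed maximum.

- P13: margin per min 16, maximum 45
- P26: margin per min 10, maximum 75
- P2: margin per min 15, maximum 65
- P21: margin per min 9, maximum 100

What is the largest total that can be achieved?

2445

Order the part types by margin per min: P13 16 > P2 15 > P26 10 > P21 9.
P13: +45 to 45 (cap) → 140 left.
Give P2 65 to hit its cap of 65 → 75 left.
P26 takes 75 to reach its cap of 75 → 0 left.
Total = 16×45 + 10×75 + 15×65 = 2445.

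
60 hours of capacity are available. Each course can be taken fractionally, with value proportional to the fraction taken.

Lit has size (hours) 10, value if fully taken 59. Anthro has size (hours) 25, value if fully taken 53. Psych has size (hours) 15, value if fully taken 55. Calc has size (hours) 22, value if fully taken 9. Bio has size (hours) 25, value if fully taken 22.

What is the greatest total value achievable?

175.8

Sort by value density: Lit 59/10≈5.9, Psych 55/15≈3.67, Anthro 53/25≈2.12, Bio 22/25≈0.88, Calc 9/22≈0.409.
Take all of Lit (10 hours, value 59) — 50 hours left.
Take all of Psych (15 hours, value 55) — 35 hours left.
Take all of Anthro (25 hours, value 53) — 10 hours left.
Fill the last 10 hours with part of Bio: 10/25 of it earns 8.8.
Total value = 175.8.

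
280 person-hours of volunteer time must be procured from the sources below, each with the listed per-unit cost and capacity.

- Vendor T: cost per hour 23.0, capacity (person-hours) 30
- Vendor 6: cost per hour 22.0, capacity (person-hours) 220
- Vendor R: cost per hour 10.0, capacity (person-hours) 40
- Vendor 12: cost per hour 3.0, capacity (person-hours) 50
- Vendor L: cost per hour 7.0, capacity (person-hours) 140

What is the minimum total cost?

2630

Use sources in increasing cost order.
Vendor 12 at 3.0: take all 50 person-hours — 230 still needed.
Take 140 from Vendor L at 7.0 — need 90 more.
Take 40 from Vendor R at 10.0 — need 50 more.
Vendor 6 at 22.0: take 50 of its 220 — requirement met.
Vendor T: unused.
Cost = 50×3.0 + 140×7.0 + 40×10.0 + 50×22.0 = 2630.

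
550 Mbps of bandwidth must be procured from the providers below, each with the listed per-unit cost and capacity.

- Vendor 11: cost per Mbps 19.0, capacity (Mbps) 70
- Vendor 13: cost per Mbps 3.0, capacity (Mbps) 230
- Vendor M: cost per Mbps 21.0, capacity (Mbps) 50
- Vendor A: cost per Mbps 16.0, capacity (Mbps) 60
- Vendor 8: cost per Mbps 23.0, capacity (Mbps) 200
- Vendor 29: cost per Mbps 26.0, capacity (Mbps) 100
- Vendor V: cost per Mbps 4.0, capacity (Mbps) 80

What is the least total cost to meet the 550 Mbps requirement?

5730

Fill from the cheapest provider first.
Vendor 13 at 3.0: take all 230 Mbps → 320 still needed.
Take 80 from Vendor V at 4.0 → need 240 more.
Take 60 from Vendor A at 16.0 → need 180 more.
Vendor 11 (19.0): use full 70 → 110 Mbps to go.
Take 50 from Vendor M at 21.0 → need 60 more.
Vendor 8 at 23.0: take 60 of its 200 → requirement met.
Vendor 29: unused.
Cost = 230×3.0 + 80×4.0 + 60×16.0 + 70×19.0 + 50×21.0 + 60×23.0 = 5730.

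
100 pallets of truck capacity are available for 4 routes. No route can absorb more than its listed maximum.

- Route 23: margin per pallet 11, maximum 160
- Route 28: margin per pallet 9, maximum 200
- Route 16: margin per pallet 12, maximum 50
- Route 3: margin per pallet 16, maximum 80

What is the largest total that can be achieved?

1520

Highest margin per pallet first: Route 3 16 > Route 16 12 > Route 23 11 > Route 28 9.
Route 3: +80 to 80 (cap) ; 20 left.
Only 20 left; Route 16 takes them to reach 20.
Total = 12×20 + 16×80 = 1520.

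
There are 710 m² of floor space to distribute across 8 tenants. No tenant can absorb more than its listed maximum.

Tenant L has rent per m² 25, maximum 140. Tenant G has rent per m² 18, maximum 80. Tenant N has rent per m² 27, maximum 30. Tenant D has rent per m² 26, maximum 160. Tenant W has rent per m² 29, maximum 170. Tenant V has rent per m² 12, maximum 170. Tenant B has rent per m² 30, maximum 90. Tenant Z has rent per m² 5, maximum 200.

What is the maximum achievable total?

18020

Order the tenants by rent per m²: Tenant B 30 > Tenant W 29 > Tenant N 27 > Tenant D 26 > Tenant L 25 > Tenant G 18 > Tenant V 12 > Tenant Z 5.
Give Tenant B 90 to hit its cap of 90 — 620 left.
Give Tenant W 170 to hit its cap of 170 — 450 left.
Give Tenant N 30 to hit its cap of 30 — 420 left.
Tenant D takes 160 to reach its cap of 160 — 260 left.
Give Tenant L 140 to hit its cap of 140 — 120 left.
Tenant G: +80 to 80 (cap) — 40 left.
Tenant V: +40 (room for 170) → 40. Pool exhausted.
Total = 25×140 + 18×80 + 27×30 + 26×160 + 29×170 + 12×40 + 30×90 = 18020.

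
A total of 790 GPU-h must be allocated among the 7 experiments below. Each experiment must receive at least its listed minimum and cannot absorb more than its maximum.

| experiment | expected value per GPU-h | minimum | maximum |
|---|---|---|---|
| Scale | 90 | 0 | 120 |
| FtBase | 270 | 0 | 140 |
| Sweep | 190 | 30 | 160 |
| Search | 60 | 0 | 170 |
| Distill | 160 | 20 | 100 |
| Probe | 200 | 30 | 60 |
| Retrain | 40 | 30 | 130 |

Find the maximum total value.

Meeting every minimum uses 0+0+30+0+20+30+30 = 110 GPU-h, leaving 680.
Highest expected value per GPU-h first: FtBase 270 > Probe 200 > Sweep 190 > Distill 160 > Scale 90 > Search 60 > Retrain 40.
Give FtBase 140 more to hit its cap of 140 → 540 left.
Probe: +30 to 60 (cap) → 510 left.
Give Sweep 130 more to hit its cap of 160 → 380 left.
Distill: +80 to 100 (cap) → 300 left.
Scale: +120 to 120 (cap) → 180 left.
Search takes 170 more to reach its cap of 170 → 10 left.
Retrain: +10 (room for 100) → 40. Pool exhausted.
Total = 90×120 + 270×140 + 190×160 + 60×170 + 160×100 + 200×60 + 40×40 = 118800.

118800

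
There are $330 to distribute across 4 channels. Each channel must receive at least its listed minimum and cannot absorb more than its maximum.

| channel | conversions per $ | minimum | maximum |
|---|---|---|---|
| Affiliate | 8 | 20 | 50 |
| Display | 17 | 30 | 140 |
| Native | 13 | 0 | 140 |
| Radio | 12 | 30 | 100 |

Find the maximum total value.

Meeting every minimum uses 20+30+0+30 = 80 $, leaving 250.
Order the channels by conversions per $: Display 17 > Native 13 > Radio 12 > Affiliate 8.
Display takes 110 more to reach its cap of 140 → 140 left.
Native: +140 to 140 (cap) → 0 left.
Total = 8×20 + 17×140 + 13×140 + 12×30 = 4720.

4720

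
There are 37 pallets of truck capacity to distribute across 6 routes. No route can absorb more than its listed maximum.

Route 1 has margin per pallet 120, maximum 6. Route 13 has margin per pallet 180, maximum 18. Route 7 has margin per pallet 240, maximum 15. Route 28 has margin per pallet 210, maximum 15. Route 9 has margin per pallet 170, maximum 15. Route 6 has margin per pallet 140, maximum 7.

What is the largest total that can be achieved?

Order the routes by margin per pallet: Route 7 240 > Route 28 210 > Route 13 180 > Route 9 170 > Route 6 140 > Route 1 120.
Route 7 takes 15 to reach its cap of 15 — 22 left.
Route 28 takes 15 to reach its cap of 15 — 7 left.
Route 13: +7 (room for 18) → 7. Pool exhausted.
Total = 180×7 + 240×15 + 210×15 = 8010.

8010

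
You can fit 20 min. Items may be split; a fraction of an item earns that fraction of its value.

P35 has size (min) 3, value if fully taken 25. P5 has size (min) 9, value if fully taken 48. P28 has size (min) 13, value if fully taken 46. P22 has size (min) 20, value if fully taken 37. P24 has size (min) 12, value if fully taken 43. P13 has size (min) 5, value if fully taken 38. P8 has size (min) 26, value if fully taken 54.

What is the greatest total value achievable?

121.75

Best value per unit of size first: P35 25/3≈8.33, P13 38/5≈7.6, P5 48/9≈5.33, P24 43/12≈3.58, P28 46/13≈3.54, P8 54/26≈2.08, P22 37/20≈1.85.
P35: take in full, 3 min for value 25 → 17 left.
P13: take in full, 5 min for value 38 → 12 left.
All 9 min of P5 fit (value 48) → 3 remain.
Only 3 min remain; take 3/12 of P24 for value 43×3/12 = 10.75.
Total value = 121.75.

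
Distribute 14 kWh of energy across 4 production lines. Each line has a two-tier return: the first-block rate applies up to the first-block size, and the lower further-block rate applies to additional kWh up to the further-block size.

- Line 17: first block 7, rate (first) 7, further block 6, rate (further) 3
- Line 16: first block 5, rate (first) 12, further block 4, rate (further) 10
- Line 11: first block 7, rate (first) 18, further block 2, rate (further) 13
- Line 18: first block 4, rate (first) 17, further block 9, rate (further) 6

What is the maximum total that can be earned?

Order all 8 blocks by rate: Line 11/T1 18 > Line 18/T1 17 > Line 11/T2 13 > Line 16/T1 12 > Line 16/T2 10 > Line 17/T1 7 > Line 18/T2 6 > Line 17/T2 3.
Fill Line 11 T1 block (7 at 18) — 7 left.
Fill Line 18 T1 block (4 at 17) — 3 left.
Line 11/T2 (13): +2 — 1 left.
Line 16/T1: +1 of 5 at 12; pool empty.
Total = 18×7 + 17×4 + 13×2 + 12×1 = 232.

232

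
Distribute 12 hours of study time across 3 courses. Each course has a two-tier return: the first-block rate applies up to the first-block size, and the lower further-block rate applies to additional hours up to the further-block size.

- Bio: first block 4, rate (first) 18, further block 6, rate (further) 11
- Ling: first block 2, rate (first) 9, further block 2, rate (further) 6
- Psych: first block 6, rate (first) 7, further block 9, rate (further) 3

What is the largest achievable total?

Order all 6 blocks by rate: Bio/first 18 > Bio/second 11 > Ling/first 9 > Psych/first 7 > Ling/second 6 > Psych/second 3.
Fill Bio first block (4 at 18) — 8 left.
Fill Bio second block (6 at 11) — 2 left.
Ling first at 9: fill all 2 — 0 left.
Total = 18×4 + 11×6 + 9×2 = 156.

156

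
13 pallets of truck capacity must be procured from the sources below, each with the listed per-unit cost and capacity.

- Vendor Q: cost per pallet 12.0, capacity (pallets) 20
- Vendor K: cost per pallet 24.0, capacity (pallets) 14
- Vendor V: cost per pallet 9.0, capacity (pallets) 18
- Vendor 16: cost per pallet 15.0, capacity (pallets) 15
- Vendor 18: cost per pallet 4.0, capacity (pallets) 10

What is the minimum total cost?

Use sources in increasing cost order.
Vendor 18 at 4.0: take all 10 pallets → 3 still needed.
Take 3 from Vendor V at 9.0 to finish.
Vendor Q, Vendor 16, Vendor K: unused.
Cost = 10×4.0 + 3×9.0 = 67.

67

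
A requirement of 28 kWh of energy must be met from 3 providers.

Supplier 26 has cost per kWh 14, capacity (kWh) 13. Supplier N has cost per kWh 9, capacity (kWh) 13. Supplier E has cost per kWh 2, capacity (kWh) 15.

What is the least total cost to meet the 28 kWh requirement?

147

Fill from the cheapest provider first.
Supplier E at 2: take all 15 kWh → 13 still needed.
Supplier N (9): use full 13 → 0 kWh to go.
Supplier 26: unused.
Cost = 15×2 + 13×9 = 147.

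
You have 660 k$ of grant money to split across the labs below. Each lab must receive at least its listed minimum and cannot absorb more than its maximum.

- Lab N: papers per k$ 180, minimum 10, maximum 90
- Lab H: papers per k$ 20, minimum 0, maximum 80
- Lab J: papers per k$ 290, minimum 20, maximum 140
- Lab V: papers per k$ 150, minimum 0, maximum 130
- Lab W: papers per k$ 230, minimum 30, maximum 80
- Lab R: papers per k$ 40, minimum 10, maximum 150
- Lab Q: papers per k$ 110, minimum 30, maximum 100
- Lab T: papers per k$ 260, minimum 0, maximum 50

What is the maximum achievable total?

121500

Meeting every minimum uses 10+0+20+0+30+10+30+0 = 100 k$, leaving 560.
Order the labs by papers per k$: Lab J 290 > Lab T 260 > Lab W 230 > Lab N 180 > Lab V 150 > Lab Q 110 > Lab R 40 > Lab H 20.
Lab J takes 120 more to reach its cap of 140 → 440 left.
Lab T: +50 to 50 (cap) → 390 left.
Lab W takes 50 more to reach its cap of 80 → 340 left.
Give Lab N 80 more to hit its cap of 90 → 260 left.
Give Lab V 130 more to hit its cap of 130 → 130 left.
Lab Q: +70 to 100 (cap) → 60 left.
Lab R has room for 140 more but only 60 remain, so it gets 70.
Total = 180×90 + 290×140 + 150×130 + 230×80 + 40×70 + 110×100 + 260×50 = 121500.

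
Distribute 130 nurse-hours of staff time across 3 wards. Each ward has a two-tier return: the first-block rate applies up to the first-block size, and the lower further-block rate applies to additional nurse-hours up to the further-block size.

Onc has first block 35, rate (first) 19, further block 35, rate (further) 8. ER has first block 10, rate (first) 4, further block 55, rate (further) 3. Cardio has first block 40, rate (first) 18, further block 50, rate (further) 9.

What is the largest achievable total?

1875

Rank every tier by rate: Onc/first 19 > Cardio/first 18 > Cardio/second 9 > Onc/second 8 > ER/first 4 > ER/second 3.
Onc first at 19: fill all 35 → 95 left.
Cardio/first (18): +40 → 55 left.
Cardio second at 9: fill all 50 → 5 left.
Onc/second: +5 of 35 at 8; pool empty.
Total = 19×35 + 18×40 + 9×50 + 8×5 = 1875.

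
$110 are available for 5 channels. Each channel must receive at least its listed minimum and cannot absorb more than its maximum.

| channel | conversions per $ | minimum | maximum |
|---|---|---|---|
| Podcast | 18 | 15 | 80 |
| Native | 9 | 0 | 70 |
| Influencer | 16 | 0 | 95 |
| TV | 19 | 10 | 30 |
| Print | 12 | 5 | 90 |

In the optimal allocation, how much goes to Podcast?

Meeting every minimum uses 15+0+0+10+5 = 30 $, leaving 80.
Highest conversions per $ first: TV 19 > Podcast 18 > Influencer 16 > Print 12 > Native 9.
Give TV 20 more to hit its cap of 30 — 60 left.
Only 60 left; Podcast takes them to reach 75.

75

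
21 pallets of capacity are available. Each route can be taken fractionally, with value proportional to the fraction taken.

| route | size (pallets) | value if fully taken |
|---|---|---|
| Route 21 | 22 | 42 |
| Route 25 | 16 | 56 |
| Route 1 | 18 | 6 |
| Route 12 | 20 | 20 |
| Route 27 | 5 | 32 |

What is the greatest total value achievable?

88

Best value per unit of size first: Route 27 32/5≈6.4, Route 25 56/16≈3.5, Route 21 42/22≈1.91, Route 12 20/20≈1, Route 1 6/18≈0.333.
All 5 pallets of Route 27 fit (value 32) ; 16 remain.
All 16 pallets of Route 25 fit (value 56) ; 0 remain.
Total value = 88.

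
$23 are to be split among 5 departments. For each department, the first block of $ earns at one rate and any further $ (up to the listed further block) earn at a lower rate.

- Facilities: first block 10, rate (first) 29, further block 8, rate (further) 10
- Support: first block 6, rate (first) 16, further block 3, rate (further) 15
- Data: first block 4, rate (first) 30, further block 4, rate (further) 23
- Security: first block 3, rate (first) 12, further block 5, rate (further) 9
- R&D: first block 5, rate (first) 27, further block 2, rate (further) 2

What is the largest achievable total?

637

Rank every tier by rate: Data/tier1 30 > Facilities/tier1 29 > R&D/tier1 27 > Data/tier2 23 > Support/tier1 16 > Support/tier2 15 > Security/tier1 12 > Facilities/tier2 10 > Security/tier2 9 > R&D/tier2 2.
Fill Data tier1 block (4 at 30) ; 19 left.
Fill Facilities tier1 block (10 at 29) ; 9 left.
Fill R&D tier1 block (5 at 27) ; 4 left.
Data tier2 at 23: fill all 4 ; 0 left.
Total = 30×4 + 29×10 + 27×5 + 23×4 = 637.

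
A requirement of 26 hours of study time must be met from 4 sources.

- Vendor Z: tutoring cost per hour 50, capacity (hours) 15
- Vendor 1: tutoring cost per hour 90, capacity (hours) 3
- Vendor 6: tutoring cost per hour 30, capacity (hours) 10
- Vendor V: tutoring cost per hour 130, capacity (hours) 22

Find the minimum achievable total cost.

Fill from the cheapest source first.
Vendor 6 at 30: take all 10 hours — 16 still needed.
Take 15 from Vendor Z at 50 — need 1 more.
Vendor 1 at 90: take 1 of its 3 — requirement met.
Vendor V: unused.
Cost = 10×30 + 15×50 + 1×90 = 1140.

1140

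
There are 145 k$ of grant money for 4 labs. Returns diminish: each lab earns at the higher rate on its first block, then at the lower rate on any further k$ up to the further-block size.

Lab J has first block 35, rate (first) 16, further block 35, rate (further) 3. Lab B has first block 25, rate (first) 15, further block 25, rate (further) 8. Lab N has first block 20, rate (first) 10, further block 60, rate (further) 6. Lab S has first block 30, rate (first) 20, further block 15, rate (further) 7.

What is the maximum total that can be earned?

2005

Treat each block as its own option and order by rate: Lab S/first 20 > Lab J/first 16 > Lab B/first 15 > Lab N/first 10 > Lab B/second 8 > Lab S/second 7 > Lab N/second 6 > Lab J/second 3.
Lab S/first (20): +30 ; 115 left.
Lab J/first (16): +35 ; 80 left.
Lab B first at 15: fill all 25 ; 55 left.
Lab N/first (10): +20 ; 35 left.
Lab B second at 8: fill all 25 ; 10 left.
10 remain; put them into Lab S second at 7.
Total = 20×30 + 16×35 + 15×25 + 10×20 + 8×25 + 7×10 = 2005.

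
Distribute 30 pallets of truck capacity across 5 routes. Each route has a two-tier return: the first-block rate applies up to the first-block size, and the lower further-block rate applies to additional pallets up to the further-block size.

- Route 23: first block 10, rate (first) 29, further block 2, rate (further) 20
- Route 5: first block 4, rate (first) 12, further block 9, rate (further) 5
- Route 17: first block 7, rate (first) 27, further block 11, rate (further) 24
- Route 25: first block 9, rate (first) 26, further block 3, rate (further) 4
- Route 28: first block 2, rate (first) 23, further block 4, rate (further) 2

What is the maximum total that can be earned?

809

Treat each block as its own option and order by rate: Route 23/tier1 29 > Route 17/tier1 27 > Route 25/tier1 26 > Route 17/tier2 24 > Route 28/tier1 23 > Route 23/tier2 20 > Route 5/tier1 12 > Route 5/tier2 5 > Route 25/tier2 4 > Route 28/tier2 2.
Route 23/tier1 (29): +10 — 20 left.
Route 17/tier1 (27): +7 — 13 left.
Route 25/tier1 (26): +9 — 4 left.
Route 17/tier2: +4 of 11 at 24; pool empty.
Total = 29×10 + 27×7 + 26×9 + 24×4 = 809.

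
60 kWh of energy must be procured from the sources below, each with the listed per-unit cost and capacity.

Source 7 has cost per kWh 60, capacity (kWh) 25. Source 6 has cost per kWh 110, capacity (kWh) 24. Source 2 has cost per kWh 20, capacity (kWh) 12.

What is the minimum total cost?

4270

Cheapest first:
Source 2 at 20: take all 12 kWh — 48 still needed.
Source 7 at 60: take all 25 kWh — 23 still needed.
Take 23 from Source 6 at 110 to finish.
Cost = 12×20 + 25×60 + 23×110 = 4270.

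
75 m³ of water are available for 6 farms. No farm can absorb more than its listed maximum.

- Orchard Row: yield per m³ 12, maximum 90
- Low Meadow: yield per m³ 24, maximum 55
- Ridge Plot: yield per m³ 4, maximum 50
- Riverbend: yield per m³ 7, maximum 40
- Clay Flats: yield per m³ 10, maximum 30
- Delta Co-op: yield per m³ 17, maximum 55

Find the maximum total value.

Rank by yield per m³: Low Meadow 24 > Delta Co-op 17 > Orchard Row 12 > Clay Flats 10 > Riverbend 7 > Ridge Plot 4.
Low Meadow: +55 to 55 (cap) — 20 left.
Delta Co-op: +20 (room for 55) → 20. Pool exhausted.
Total = 24×55 + 17×20 = 1660.

1660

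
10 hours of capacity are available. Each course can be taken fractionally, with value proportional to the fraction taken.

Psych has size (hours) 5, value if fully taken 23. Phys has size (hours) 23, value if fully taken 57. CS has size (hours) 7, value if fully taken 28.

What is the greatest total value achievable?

43

Best value per unit of size first: Psych 23/5≈4.6, CS 28/7≈4, Phys 57/23≈2.48.
Psych: take in full, 5 hours for value 23 — 5 left.
Fill the last 5 hours with part of CS: 5/7 of it earns 20.
Total value = 43.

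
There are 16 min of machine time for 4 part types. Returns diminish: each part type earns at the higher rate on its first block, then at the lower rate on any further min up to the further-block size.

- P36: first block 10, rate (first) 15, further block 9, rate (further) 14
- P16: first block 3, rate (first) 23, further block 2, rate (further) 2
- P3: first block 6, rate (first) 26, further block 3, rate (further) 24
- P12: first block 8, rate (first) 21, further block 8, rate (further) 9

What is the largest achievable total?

Treat each block as its own option and order by rate: P3/T1 26 > P3/T2 24 > P16/T1 23 > P12/T1 21 > P36/T1 15 > P36/T2 14 > P12/T2 9 > P16/T2 2.
P3 T1 at 26: fill all 6 → 10 left.
P3/T2 (24): +3 → 7 left.
P16 T1 at 23: fill all 3 → 4 left.
4 remain; put them into P12 T1 at 21.
Total = 26×6 + 24×3 + 23×3 + 21×4 = 381.

381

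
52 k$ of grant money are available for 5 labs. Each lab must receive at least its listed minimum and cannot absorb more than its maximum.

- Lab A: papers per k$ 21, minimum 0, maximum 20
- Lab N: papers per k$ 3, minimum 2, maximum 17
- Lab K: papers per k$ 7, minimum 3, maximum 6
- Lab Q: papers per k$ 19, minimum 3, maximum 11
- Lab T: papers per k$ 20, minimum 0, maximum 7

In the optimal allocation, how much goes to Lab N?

Meeting every minimum uses 0+2+3+3+0 = 8 k$, leaving 44.
Highest papers per k$ first: Lab A 21 > Lab T 20 > Lab Q 19 > Lab K 7 > Lab N 3.
Give Lab A 20 more to hit its cap of 20 → 24 left.
Lab T takes 7 more to reach its cap of 7 → 17 left.
Give Lab Q 8 more to hit its cap of 11 → 9 left.
Lab K: +3 to 6 (cap) → 6 left.
Lab N has room for 15 more but only 6 remain, so it gets 8.

8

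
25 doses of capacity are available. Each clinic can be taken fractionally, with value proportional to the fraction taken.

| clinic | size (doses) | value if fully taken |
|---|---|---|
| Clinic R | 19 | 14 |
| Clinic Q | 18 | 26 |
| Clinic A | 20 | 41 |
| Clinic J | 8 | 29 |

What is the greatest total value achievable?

Best value per unit of size first: Clinic J 29/8≈3.62, Clinic A 41/20≈2.05, Clinic Q 26/18≈1.44, Clinic R 14/19≈0.737.
Clinic J: take in full, 8 doses for value 29 — 17 left.
Only 17 doses remain; take 17/20 of Clinic A for value 41×17/20 = 34.85.
Total value = 63.85.

63.85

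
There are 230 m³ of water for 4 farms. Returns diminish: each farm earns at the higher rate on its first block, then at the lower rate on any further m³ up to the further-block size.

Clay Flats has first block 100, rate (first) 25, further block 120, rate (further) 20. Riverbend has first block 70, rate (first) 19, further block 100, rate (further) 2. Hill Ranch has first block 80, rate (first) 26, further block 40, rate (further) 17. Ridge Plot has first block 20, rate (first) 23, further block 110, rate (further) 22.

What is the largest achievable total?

Order all 8 blocks by rate: Hill Ranch/tier1 26 > Clay Flats/tier1 25 > Ridge Plot/tier1 23 > Ridge Plot/tier2 22 > Clay Flats/tier2 20 > Riverbend/tier1 19 > Hill Ranch/tier2 17 > Riverbend/tier2 2.
Hill Ranch tier1 at 26: fill all 80 — 150 left.
Fill Clay Flats tier1 block (100 at 25) — 50 left.
Ridge Plot tier1 at 23: fill all 20 — 30 left.
Ridge Plot/tier2: +30 of 110 at 22; pool empty.
Total = 26×80 + 25×100 + 23×20 + 22×30 = 5700.

5700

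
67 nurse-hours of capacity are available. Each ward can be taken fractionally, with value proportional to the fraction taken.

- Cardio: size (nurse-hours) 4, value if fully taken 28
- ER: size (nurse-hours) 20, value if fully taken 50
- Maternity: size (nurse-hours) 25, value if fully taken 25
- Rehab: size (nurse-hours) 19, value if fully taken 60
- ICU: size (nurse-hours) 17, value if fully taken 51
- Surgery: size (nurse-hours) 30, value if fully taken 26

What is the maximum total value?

Sort by value density: Cardio 28/4≈7, Rehab 60/19≈3.16, ICU 51/17≈3, ER 50/20≈2.5, Maternity 25/25≈1, Surgery 26/30≈0.867.
Take all of Cardio (4 nurse-hours, value 28) → 63 nurse-hours left.
Take all of Rehab (19 nurse-hours, value 60) → 44 nurse-hours left.
Take all of ICU (17 nurse-hours, value 51) → 27 nurse-hours left.
ER: take in full, 20 nurse-hours for value 50 → 7 left.
Fill the last 7 nurse-hours with part of Maternity: 7/25 of it earns 7.
Total value = 196.

196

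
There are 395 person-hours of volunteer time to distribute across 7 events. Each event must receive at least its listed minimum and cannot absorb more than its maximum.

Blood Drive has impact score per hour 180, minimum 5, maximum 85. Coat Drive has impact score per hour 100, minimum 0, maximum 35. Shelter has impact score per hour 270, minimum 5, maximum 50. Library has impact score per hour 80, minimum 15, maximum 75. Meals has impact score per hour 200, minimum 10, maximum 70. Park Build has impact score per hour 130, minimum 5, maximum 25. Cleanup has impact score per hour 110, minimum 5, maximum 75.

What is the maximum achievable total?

Meeting every minimum uses 5+0+5+15+10+5+5 = 45 person-hours, leaving 350.
Order the events by impact score per hour: Shelter 270 > Meals 200 > Blood Drive 180 > Park Build 130 > Cleanup 110 > Coat Drive 100 > Library 80.
Shelter: +45 to 50 (cap) — 305 left.
Give Meals 60 more to hit its cap of 70 — 245 left.
Blood Drive: +80 to 85 (cap) — 165 left.
Park Build: +20 to 25 (cap) — 145 left.
Give Cleanup 70 more to hit its cap of 75 — 75 left.
Coat Drive: +35 to 35 (cap) — 40 left.
Library has room for 60 more but only 40 remain, so it gets 55.
Total = 180×85 + 100×35 + 270×50 + 80×55 + 200×70 + 130×25 + 110×75 = 62200.

62200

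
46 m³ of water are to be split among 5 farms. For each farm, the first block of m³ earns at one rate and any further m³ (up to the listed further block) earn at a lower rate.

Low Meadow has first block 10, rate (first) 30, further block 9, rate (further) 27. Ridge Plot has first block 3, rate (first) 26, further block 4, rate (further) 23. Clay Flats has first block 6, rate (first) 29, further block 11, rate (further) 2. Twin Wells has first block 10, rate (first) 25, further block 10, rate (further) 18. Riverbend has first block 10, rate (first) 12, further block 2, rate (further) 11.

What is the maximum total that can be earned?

Rank every tier by rate: Low Meadow/tier1 30 > Clay Flats/tier1 29 > Low Meadow/tier2 27 > Ridge Plot/tier1 26 > Twin Wells/tier1 25 > Ridge Plot/tier2 23 > Twin Wells/tier2 18 > Riverbend/tier1 12 > Riverbend/tier2 11 > Clay Flats/tier2 2.
Low Meadow/tier1 (30): +10 ; 36 left.
Fill Clay Flats tier1 block (6 at 29) ; 30 left.
Low Meadow/tier2 (27): +9 ; 21 left.
Fill Ridge Plot tier1 block (3 at 26) ; 18 left.
Twin Wells tier1 at 25: fill all 10 ; 8 left.
Ridge Plot tier2 at 23: fill all 4 ; 4 left.
Twin Wells/tier2: +4 of 10 at 18; pool empty.
Total = 30×10 + 29×6 + 27×9 + 26×3 + 25×10 + 23×4 + 18×4 = 1209.

1209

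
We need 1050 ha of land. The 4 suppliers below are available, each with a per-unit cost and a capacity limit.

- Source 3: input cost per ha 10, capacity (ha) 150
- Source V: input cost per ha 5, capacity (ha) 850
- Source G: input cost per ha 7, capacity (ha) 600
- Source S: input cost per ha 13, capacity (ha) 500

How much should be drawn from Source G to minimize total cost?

Cheapest first:
Source V (5): use full 850 — 200 ha to go.
Source G (7): take the remaining 200 — done.
Source 3, Source S: unused.

200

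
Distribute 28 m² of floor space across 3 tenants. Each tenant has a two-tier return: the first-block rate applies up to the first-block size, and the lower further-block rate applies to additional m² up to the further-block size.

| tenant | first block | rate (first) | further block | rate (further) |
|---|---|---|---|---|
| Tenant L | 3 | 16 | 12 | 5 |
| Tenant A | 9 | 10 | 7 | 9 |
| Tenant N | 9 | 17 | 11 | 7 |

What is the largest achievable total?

354

Treat each block as its own option and order by rate: Tenant N/first 17 > Tenant L/first 16 > Tenant A/first 10 > Tenant A/second 9 > Tenant N/second 7 > Tenant L/second 5.
Tenant N first at 17: fill all 9 — 19 left.
Fill Tenant L first block (3 at 16) — 16 left.
Tenant A first at 10: fill all 9 — 7 left.
Tenant A/second (9): +7 — 0 left.
Total = 17×9 + 16×3 + 10×9 + 9×7 = 354.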